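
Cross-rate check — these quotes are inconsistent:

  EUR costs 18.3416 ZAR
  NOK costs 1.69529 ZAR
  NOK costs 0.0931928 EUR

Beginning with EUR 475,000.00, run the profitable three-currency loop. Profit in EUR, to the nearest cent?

Profitable loop is EUR → ZAR → NOK → EUR:
EUR 475,000.00 × 18.3416 = ZAR 8,712,260.00
ZAR 8,712,260.00 ÷ 1.69529 = NOK 5,139,097.15
NOK 5,139,097.15 × 0.0931928 = EUR 478,926.85
Profit = EUR 478,926.85 − EUR 475,000.00

Profit: EUR 3,926.85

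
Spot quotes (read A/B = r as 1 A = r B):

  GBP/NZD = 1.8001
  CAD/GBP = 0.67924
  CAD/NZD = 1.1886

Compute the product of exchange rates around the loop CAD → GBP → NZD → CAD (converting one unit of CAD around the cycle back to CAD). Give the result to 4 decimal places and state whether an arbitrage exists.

1.0287 (arbitrage exists)

Around CAD → GBP → NZD → CAD: 1 × 0.67924 × 1.8001 ÷ 1.1886 = 1.028689
Product > 1; profitable direction is CAD → GBP → NZD → CAD.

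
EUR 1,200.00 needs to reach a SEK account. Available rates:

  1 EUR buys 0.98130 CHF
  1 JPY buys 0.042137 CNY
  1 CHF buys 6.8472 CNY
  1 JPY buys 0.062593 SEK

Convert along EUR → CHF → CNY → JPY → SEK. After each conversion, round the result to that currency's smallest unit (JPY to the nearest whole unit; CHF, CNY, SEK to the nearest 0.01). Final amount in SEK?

SEK 11,977.30

EUR 1,200.00 × 0.98130 = CHF 1,177.56
CHF 1,177.56 × 6.8472 = CNY 8,062.99
CNY 8,062.99 ÷ 0.042137 = JPY 191,352
JPY 191,352 × 0.062593 = SEK 11,977.30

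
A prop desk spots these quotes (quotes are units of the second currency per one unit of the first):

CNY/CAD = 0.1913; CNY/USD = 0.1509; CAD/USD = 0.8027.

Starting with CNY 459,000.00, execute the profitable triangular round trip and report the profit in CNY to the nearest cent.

Profit: CNY 8,080.44

Profitable loop is CNY → CAD → USD → CNY:
CNY 459,000.00 × 0.1913 = CAD 87,806.70
CAD 87,806.70 × 0.8027 = USD 70,482.44
USD 70,482.44 ÷ 0.1509 = CNY 467,080.44
Profit = CNY 467,080.44 − CNY 459,000.00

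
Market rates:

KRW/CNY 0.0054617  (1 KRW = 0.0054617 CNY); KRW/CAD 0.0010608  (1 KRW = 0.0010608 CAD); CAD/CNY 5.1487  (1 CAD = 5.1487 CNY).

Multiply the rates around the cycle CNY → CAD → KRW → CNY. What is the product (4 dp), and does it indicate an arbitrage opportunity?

1.0000 (no arbitrage)

Around CNY → CAD → KRW → CNY: 1 ÷ 5.1487 ÷ 0.0010608 × 0.0054617 = 0.999993
Product ≈ 1 (deviation 0.001%, within rounding noise).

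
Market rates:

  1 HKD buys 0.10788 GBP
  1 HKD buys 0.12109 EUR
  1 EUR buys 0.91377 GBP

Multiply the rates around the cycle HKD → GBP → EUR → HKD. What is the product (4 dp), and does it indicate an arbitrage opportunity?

0.9750 (arbitrage exists)

Around HKD → GBP → EUR → HKD: 1 × 0.10788 ÷ 0.91377 ÷ 0.12109 = 0.974980
Product < 1; profitable direction is HKD → EUR → GBP → HKD.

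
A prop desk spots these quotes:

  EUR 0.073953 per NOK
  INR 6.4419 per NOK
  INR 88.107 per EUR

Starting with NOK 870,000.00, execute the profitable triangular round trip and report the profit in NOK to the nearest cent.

Profitable loop is NOK → EUR → INR → NOK:
NOK 870,000.00 × 0.073953 = EUR 64,339.11
EUR 64,339.11 × 88.107 = INR 5,668,725.96
INR 5,668,725.96 ÷ 6.4419 = NOK 879,977.33
Profit = NOK 879,977.33 − NOK 870,000.00

Profit: NOK 9,977.33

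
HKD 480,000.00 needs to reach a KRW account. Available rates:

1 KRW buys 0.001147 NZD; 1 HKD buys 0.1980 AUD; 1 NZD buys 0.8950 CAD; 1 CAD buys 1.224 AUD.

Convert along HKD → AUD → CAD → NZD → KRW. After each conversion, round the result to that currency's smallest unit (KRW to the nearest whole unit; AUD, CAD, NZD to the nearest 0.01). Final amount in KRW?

KRW 75,637,742

HKD 480,000.00 × 0.1980 = AUD 95,040.00
AUD 95,040.00 ÷ 1.224 = CAD 77,647.06
CAD 77,647.06 ÷ 0.8950 = NZD 86,756.49
NZD 86,756.49 ÷ 0.001147 = KRW 75,637,742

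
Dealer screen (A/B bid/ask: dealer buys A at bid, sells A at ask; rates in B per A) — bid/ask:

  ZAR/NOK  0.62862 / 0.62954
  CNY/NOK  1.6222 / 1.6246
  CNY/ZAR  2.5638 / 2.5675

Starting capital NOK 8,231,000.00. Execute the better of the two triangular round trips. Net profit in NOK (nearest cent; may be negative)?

Net profit: NOK 29,821.10

Best loop NOK → ZAR → CNY → NOK:
NOK 8,231,000.00 ÷ 0.62954 (buy ZAR at ask) = ZAR 13,074,625.92
ZAR 13,074,625.92 ÷ 2.5675 (buy CNY at ask) = CNY 5,092,356.74
CNY 5,092,356.74 × 1.6222 (sell CNY at bid) = NOK 8,260,821.10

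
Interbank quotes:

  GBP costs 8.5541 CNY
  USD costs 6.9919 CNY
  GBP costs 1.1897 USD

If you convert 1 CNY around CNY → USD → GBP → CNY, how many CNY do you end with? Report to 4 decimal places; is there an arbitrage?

Around CNY → USD → GBP → CNY: 1 ÷ 6.9919 ÷ 1.1897 × 8.5541 = 1.028352
Product > 1; profitable direction is CNY → USD → GBP → CNY.

1.0284 (arbitrage exists)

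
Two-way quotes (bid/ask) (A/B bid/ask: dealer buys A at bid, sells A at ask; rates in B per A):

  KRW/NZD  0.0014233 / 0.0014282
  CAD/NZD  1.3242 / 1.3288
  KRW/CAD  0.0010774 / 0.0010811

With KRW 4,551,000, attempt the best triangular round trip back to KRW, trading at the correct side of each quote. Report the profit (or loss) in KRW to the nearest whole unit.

Best loop KRW → CAD → NZD → KRW:
KRW 4,551,000 × 0.0010774 (sell KRW at bid) = CAD 4,903.25
CAD 4,903.25 × 1.3242 (sell CAD at bid) = NZD 6,492.88
NZD 6,492.88 ÷ 0.0014282 (buy KRW at ask) = KRW 4,546,198

Net result: KRW -4,802 (no profitable arbitrage after spreads)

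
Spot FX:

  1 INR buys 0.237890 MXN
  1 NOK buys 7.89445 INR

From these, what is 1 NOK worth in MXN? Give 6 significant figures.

NOK/MXN = 1.87801

1 NOK × 7.89445 = 7.89445 INR
7.89445 INR × 0.237890 = 1.87801 MXN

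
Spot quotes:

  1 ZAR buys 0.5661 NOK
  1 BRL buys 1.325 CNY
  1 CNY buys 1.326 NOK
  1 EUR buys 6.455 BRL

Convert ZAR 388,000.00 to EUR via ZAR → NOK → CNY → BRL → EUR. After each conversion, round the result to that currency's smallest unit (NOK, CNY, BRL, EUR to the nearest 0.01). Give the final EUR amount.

EUR 19,367.31

ZAR 388,000.00 × 0.5661 = NOK 219,646.80
NOK 219,646.80 ÷ 1.326 = CNY 165,646.15
CNY 165,646.15 ÷ 1.325 = BRL 125,015.96
BRL 125,015.96 ÷ 6.455 = EUR 19,367.31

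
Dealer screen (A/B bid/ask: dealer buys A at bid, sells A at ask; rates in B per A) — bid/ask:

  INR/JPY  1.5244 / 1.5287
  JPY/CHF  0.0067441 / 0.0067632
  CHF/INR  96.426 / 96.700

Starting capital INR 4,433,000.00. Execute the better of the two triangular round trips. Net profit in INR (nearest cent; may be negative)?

Best loop INR → CHF → JPY → INR:
INR 4,433,000.00 ÷ 96.700 (buy CHF at ask) = CHF 45,842.81
CHF 45,842.81 ÷ 0.0067632 (buy JPY at ask) = JPY 6,778,273
JPY 6,778,273 ÷ 1.5287 (buy INR at ask) = INR 4,434,010.95

Net profit: INR 1,010.95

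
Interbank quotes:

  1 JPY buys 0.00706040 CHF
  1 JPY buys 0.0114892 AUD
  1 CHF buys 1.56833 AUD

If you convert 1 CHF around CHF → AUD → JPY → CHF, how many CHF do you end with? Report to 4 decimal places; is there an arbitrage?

0.9638 (arbitrage exists)

Around CHF → AUD → JPY → CHF: 1 × 1.56833 ÷ 0.0114892 × 0.00706040 = 0.963778
Product < 1; profitable direction is CHF → JPY → AUD → CHF.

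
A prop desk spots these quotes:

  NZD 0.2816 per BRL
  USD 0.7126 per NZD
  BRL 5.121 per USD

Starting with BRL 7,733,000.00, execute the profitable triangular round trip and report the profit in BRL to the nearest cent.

Profitable loop is BRL → NZD → USD → BRL:
BRL 7,733,000.00 × 0.2816 = NZD 2,177,612.80
NZD 2,177,612.80 × 0.7126 = USD 1,551,766.88
USD 1,551,766.88 × 5.121 = BRL 7,946,598.20
Profit = BRL 7,946,598.20 − BRL 7,733,000.00

Profit: BRL 213,598.20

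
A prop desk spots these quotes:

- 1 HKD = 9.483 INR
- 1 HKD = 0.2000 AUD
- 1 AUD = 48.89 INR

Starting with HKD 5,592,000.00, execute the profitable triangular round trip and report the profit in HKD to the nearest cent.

Profitable loop is HKD → AUD → INR → HKD:
HKD 5,592,000.00 × 0.2000 = AUD 1,118,400.00
AUD 1,118,400.00 × 48.89 = INR 54,678,576.00
INR 54,678,576.00 ÷ 9.483 = HKD 5,765,957.61
Profit = HKD 5,765,957.61 − HKD 5,592,000.00

Profit: HKD 173,957.61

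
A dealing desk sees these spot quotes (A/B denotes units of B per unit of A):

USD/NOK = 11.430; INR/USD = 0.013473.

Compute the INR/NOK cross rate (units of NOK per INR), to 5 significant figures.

1 INR × 0.013473 = 0.013473 USD
0.013473 USD × 11.430 = 0.153996 NOK

INR/NOK = 0.15400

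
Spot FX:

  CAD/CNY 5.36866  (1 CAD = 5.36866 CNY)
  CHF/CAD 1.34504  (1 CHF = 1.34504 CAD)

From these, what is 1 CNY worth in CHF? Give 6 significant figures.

CNY/CHF = 0.138484

1 CNY ÷ 5.36866 = 0.186266 CAD
0.186266 CAD ÷ 1.34504 = 0.138484 CHF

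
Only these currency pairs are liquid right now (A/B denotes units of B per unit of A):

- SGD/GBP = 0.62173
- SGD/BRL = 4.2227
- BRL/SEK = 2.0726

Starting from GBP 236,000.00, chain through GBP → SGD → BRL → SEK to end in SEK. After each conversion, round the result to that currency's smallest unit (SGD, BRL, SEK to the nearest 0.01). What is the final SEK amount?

GBP 236,000.00 ÷ 0.62173 = SGD 379,585.99
SGD 379,585.99 × 4.2227 = BRL 1,602,877.76
BRL 1,602,877.76 × 2.0726 = SEK 3,322,124.45

SEK 3,322,124.45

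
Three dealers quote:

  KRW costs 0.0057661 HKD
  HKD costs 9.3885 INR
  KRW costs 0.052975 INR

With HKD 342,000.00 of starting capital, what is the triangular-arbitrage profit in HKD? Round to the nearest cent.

Profit: HKD 7,489.01

Profitable loop is HKD → INR → KRW → HKD:
HKD 342,000.00 × 9.3885 = INR 3,210,867.00
INR 3,210,867.00 ÷ 0.052975 = KRW 60,610,986
KRW 60,610,986 × 0.0057661 = HKD 349,489.01
Profit = HKD 349,489.01 − HKD 342,000.00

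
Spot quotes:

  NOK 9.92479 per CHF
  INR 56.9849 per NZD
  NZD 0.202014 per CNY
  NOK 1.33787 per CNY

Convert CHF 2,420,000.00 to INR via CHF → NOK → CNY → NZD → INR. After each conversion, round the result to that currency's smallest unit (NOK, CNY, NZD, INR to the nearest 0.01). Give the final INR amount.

INR 206,663,621.43

CHF 2,420,000.00 × 9.92479 = NOK 24,017,991.80
NOK 24,017,991.80 ÷ 1.33787 = CNY 17,952,410.77
CNY 17,952,410.77 × 0.202014 = NZD 3,626,638.31
NZD 3,626,638.31 × 56.9849 = INR 206,663,621.43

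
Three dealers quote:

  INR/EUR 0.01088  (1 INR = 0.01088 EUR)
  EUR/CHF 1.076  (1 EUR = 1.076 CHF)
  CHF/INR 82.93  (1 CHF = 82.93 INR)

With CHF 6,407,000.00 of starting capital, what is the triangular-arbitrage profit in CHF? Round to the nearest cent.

Profit: CHF 192,361.09

Profitable loop is CHF → EUR → INR → CHF:
CHF 6,407,000.00 ÷ 1.076 = EUR 5,954,460.97
EUR 5,954,460.97 ÷ 0.01088 = INR 547,285,015.31
INR 547,285,015.31 ÷ 82.93 = CHF 6,599,361.09
Profit = CHF 6,599,361.09 − CHF 6,407,000.00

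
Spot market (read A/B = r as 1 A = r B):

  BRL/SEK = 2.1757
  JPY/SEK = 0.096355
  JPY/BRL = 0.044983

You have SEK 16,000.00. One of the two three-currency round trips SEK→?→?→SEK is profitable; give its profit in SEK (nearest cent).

Profitable loop is SEK → JPY → BRL → SEK:
SEK 16,000.00 ÷ 0.096355 = JPY 166,053
JPY 166,053 × 0.044983 = BRL 7,469.54
BRL 7,469.54 × 2.1757 = SEK 16,251.49
Profit = SEK 16,251.49 − SEK 16,000.00

Profit: SEK 251.49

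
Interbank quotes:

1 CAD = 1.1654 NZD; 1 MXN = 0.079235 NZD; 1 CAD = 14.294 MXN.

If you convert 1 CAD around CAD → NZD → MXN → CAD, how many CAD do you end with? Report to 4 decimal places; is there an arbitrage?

1.0290 (arbitrage exists)

Around CAD → NZD → MXN → CAD: 1 × 1.1654 ÷ 0.079235 ÷ 14.294 = 1.028973
Product > 1; profitable direction is CAD → NZD → MXN → CAD.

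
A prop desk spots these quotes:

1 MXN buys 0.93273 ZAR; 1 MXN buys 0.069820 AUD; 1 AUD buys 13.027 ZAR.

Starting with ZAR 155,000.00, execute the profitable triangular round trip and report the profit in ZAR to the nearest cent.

Profitable loop is ZAR → AUD → MXN → ZAR:
ZAR 155,000.00 ÷ 13.027 = AUD 11,898.36
AUD 11,898.36 ÷ 0.069820 = MXN 170,414.85
MXN 170,414.85 × 0.93273 = ZAR 158,951.04
Profit = ZAR 158,951.04 − ZAR 155,000.00

Profit: ZAR 3,951.04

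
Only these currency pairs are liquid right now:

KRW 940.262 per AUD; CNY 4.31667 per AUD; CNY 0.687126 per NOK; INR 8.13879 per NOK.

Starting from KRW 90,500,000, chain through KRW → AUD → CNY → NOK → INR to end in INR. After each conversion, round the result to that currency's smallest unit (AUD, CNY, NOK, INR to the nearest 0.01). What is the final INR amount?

INR 4,921,211.18

KRW 90,500,000 ÷ 940.262 = AUD 96,249.77
AUD 96,249.77 × 4.31667 = CNY 415,478.49
CNY 415,478.49 ÷ 0.687126 = NOK 604,661.28
NOK 604,661.28 × 8.13879 = INR 4,921,211.18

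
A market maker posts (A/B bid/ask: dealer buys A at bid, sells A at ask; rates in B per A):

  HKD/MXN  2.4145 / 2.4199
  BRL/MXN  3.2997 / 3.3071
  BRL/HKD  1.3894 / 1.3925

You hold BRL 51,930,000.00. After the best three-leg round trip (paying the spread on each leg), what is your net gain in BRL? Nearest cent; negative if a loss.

Best loop BRL → HKD → MXN → BRL:
BRL 51,930,000.00 × 1.3894 (sell BRL at bid) = HKD 72,151,542.00
HKD 72,151,542.00 × 2.4145 (sell HKD at bid) = MXN 174,209,898.16
MXN 174,209,898.16 ÷ 3.3071 (buy BRL at ask) = BRL 52,677,541.70

Net profit: BRL 747,541.70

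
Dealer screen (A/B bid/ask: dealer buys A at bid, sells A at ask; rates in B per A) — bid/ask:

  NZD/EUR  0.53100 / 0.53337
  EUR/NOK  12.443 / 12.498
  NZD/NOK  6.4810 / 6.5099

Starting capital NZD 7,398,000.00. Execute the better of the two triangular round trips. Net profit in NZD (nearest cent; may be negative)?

Best loop NZD → EUR → NOK → NZD:
NZD 7,398,000.00 × 0.53100 (sell NZD at bid) = EUR 3,928,338.00
EUR 3,928,338.00 × 12.443 (sell EUR at bid) = NOK 48,880,309.73
NOK 48,880,309.73 ÷ 6.5099 (buy NZD at ask) = NZD 7,508,611.46

Net profit: NZD 110,611.46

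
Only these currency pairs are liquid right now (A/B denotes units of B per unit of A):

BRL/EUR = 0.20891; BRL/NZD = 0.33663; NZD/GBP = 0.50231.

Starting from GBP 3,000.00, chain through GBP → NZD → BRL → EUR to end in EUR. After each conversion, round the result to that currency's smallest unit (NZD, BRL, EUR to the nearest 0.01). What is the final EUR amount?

GBP 3,000.00 ÷ 0.50231 = NZD 5,972.41
NZD 5,972.41 ÷ 0.33663 = BRL 17,741.76
BRL 17,741.76 × 0.20891 = EUR 3,706.43

EUR 3,706.43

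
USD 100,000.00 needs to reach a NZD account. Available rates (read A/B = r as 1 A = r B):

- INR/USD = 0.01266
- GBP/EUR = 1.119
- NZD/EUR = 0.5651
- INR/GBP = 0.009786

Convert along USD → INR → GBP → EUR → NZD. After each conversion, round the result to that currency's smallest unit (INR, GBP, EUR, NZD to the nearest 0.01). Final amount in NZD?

NZD 153,065.14

USD 100,000.00 ÷ 0.01266 = INR 7,898,894.15
INR 7,898,894.15 × 0.009786 = GBP 77,298.58
GBP 77,298.58 × 1.119 = EUR 86,497.11
EUR 86,497.11 ÷ 0.5651 = NZD 153,065.14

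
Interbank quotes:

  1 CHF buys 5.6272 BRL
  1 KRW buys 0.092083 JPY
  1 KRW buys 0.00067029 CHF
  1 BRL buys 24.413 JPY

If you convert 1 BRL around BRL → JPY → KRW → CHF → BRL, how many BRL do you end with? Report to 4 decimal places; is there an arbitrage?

Around BRL → JPY → KRW → CHF → BRL: 1 × 24.413 ÷ 0.092083 × 0.00067029 × 5.6272 = 0.999993
Product ≈ 1 (deviation 0.001%, within rounding noise).

1.0000 (no arbitrage)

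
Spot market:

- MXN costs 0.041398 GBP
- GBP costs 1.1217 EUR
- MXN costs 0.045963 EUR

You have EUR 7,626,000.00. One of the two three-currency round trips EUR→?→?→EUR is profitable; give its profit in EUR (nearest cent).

Profitable loop is EUR → MXN → GBP → EUR:
EUR 7,626,000.00 ÷ 0.045963 = MXN 165,916,062.92
MXN 165,916,062.92 × 0.041398 = GBP 6,868,593.17
GBP 6,868,593.17 × 1.1217 = EUR 7,704,500.96
Profit = EUR 7,704,500.96 − EUR 7,626,000.00

Profit: EUR 78,500.96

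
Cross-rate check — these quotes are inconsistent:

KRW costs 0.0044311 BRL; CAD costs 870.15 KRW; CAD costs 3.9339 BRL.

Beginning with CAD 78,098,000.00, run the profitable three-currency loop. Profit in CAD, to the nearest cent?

Profit: CAD 1,583,509.43

Profitable loop is CAD → BRL → KRW → CAD:
CAD 78,098,000.00 × 3.9339 = BRL 307,229,722.20
BRL 307,229,722.20 ÷ 0.0044311 = KRW 69,334,865,428
KRW 69,334,865,428 ÷ 870.15 = CAD 79,681,509.43
Profit = CAD 79,681,509.43 − CAD 78,098,000.00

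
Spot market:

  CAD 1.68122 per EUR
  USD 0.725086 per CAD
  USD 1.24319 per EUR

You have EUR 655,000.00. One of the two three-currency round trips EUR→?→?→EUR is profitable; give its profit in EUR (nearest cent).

Profit: EUR 12,981.97

Profitable loop is EUR → USD → CAD → EUR:
EUR 655,000.00 × 1.24319 = USD 814,289.45
USD 814,289.45 ÷ 0.725086 = CAD 1,123,024.65
CAD 1,123,024.65 ÷ 1.68122 = EUR 667,981.97
Profit = EUR 667,981.97 − EUR 655,000.00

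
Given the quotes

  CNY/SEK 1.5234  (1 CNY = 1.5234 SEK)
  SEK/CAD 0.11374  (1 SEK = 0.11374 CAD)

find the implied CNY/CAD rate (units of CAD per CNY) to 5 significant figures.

1 CNY × 1.5234 = 1.5234 SEK
1.5234 SEK × 0.11374 = 0.173272 CAD

CNY/CAD = 0.17327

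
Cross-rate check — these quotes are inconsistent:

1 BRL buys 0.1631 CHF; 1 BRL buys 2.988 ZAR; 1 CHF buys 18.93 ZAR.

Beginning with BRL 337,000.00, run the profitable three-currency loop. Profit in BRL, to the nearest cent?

Profit: BRL 11,220.14

Profitable loop is BRL → CHF → ZAR → BRL:
BRL 337,000.00 × 0.1631 = CHF 54,964.70
CHF 54,964.70 × 18.93 = ZAR 1,040,481.77
ZAR 1,040,481.77 ÷ 2.988 = BRL 348,220.14
Profit = BRL 348,220.14 − BRL 337,000.00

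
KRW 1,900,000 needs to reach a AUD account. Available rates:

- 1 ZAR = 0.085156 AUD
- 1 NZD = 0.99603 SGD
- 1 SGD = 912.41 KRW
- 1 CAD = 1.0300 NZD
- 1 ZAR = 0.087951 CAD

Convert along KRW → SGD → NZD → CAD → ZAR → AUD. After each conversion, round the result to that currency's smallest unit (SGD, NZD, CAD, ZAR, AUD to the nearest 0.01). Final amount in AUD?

AUD 1,965.30

KRW 1,900,000 ÷ 912.41 = SGD 2,082.40
SGD 2,082.40 ÷ 0.99603 = NZD 2,090.70
NZD 2,090.70 ÷ 1.0300 = CAD 2,029.81
CAD 2,029.81 ÷ 0.087951 = ZAR 23,078.87
ZAR 23,078.87 × 0.085156 = AUD 1,965.30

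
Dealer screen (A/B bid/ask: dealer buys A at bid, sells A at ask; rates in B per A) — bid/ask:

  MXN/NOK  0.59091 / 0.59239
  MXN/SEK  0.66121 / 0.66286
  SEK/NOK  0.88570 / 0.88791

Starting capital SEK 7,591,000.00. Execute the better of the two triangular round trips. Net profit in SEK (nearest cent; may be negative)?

Best loop SEK → MXN → NOK → SEK:
SEK 7,591,000.00 ÷ 0.66286 (buy MXN at ask) = MXN 11,451,890.29
MXN 11,451,890.29 × 0.59091 (sell MXN at bid) = NOK 6,767,036.49
NOK 6,767,036.49 ÷ 0.88791 (buy SEK at ask) = SEK 7,621,309.02

Net profit: SEK 30,309.02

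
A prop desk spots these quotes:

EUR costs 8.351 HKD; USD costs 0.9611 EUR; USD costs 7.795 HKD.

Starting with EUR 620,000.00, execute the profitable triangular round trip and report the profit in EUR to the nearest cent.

Profitable loop is EUR → HKD → USD → EUR:
EUR 620,000.00 × 8.351 = HKD 5,177,620.00
HKD 5,177,620.00 ÷ 7.795 = USD 664,223.22
USD 664,223.22 × 0.9611 = EUR 638,384.94
Profit = EUR 638,384.94 − EUR 620,000.00

Profit: EUR 18,384.94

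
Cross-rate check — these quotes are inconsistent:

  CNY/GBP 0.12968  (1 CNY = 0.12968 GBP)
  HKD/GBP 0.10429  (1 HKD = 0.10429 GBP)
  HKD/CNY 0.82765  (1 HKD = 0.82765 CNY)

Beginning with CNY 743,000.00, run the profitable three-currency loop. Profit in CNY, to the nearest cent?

Profit: CNY 21,655.59

Profitable loop is CNY → GBP → HKD → CNY:
CNY 743,000.00 × 0.12968 = GBP 96,352.24
GBP 96,352.24 ÷ 0.10429 = HKD 923,887.62
HKD 923,887.62 × 0.82765 = CNY 764,655.59
Profit = CNY 764,655.59 − CNY 743,000.00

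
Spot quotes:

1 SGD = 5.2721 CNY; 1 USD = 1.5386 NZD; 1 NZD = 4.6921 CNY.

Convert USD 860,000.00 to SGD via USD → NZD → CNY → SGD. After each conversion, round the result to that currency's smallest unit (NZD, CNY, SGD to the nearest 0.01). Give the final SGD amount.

USD 860,000.00 × 1.5386 = NZD 1,323,196.00
NZD 1,323,196.00 × 4.6921 = CNY 6,208,567.95
CNY 6,208,567.95 ÷ 5.2721 = SGD 1,177,627.12

SGD 1,177,627.12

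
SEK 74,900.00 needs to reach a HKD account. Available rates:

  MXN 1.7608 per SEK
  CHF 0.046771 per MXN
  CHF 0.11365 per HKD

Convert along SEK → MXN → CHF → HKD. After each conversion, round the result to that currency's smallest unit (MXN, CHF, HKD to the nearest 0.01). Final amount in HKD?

HKD 54,274.88

SEK 74,900.00 × 1.7608 = MXN 131,883.92
MXN 131,883.92 × 0.046771 = CHF 6,168.34
CHF 6,168.34 ÷ 0.11365 = HKD 54,274.88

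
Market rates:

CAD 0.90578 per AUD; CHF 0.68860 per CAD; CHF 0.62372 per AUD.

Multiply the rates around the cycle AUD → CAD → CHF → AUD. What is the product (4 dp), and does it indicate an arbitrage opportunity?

1.0000 (no arbitrage)

Around AUD → CAD → CHF → AUD: 1 × 0.90578 × 0.68860 ÷ 0.62372 = 1.000000
Product ≈ 1 (deviation 0.000%, within rounding noise).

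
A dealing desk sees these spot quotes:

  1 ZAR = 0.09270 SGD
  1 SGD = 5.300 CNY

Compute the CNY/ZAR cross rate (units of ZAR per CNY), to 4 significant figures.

1 CNY ÷ 5.300 = 0.188679 SGD
0.188679 SGD ÷ 0.09270 = 2.03537 ZAR

CNY/ZAR = 2.035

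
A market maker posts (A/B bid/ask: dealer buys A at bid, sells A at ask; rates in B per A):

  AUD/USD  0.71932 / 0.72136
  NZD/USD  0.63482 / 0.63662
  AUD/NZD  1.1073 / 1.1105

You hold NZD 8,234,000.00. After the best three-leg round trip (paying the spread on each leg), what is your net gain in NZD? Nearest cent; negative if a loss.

Net profit: NZD 143,880.42

Best loop NZD → AUD → USD → NZD:
NZD 8,234,000.00 ÷ 1.1105 (buy AUD at ask) = AUD 7,414,678.07
AUD 7,414,678.07 × 0.71932 (sell AUD at bid) = USD 5,333,526.23
USD 5,333,526.23 ÷ 0.63662 (buy NZD at ask) = NZD 8,377,880.42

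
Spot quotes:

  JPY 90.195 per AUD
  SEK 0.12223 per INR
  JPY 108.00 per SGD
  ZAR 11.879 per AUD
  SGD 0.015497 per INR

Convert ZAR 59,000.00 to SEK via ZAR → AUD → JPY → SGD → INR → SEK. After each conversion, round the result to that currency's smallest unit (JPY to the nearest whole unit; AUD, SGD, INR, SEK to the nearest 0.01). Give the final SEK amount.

SEK 32,716.11

ZAR 59,000.00 ÷ 11.879 = AUD 4,966.75
AUD 4,966.75 × 90.195 = JPY 447,976
JPY 447,976 ÷ 108.00 = SGD 4,147.93
SGD 4,147.93 ÷ 0.015497 = INR 267,660.19
INR 267,660.19 × 0.12223 = SEK 32,716.11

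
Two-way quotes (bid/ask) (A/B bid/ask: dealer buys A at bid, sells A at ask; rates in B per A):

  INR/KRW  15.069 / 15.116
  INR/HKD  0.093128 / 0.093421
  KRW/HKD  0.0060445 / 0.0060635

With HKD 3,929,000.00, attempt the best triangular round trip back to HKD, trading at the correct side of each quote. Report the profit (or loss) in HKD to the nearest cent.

Net profit: HKD 63,105.78

Best loop HKD → KRW → INR → HKD:
HKD 3,929,000.00 ÷ 0.0060635 (buy KRW at ask) = KRW 647,975,592
KRW 647,975,592 ÷ 15.116 (buy INR at ask) = INR 42,866,868.99
INR 42,866,868.99 × 0.093128 (sell INR at bid) = HKD 3,992,105.78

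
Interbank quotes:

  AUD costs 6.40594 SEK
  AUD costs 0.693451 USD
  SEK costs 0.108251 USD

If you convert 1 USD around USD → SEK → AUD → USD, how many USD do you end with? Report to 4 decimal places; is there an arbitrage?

Around USD → SEK → AUD → USD: 1 ÷ 0.108251 ÷ 6.40594 × 0.693451 = 1.000002
Product ≈ 1 (deviation 0.000%, within rounding noise).

1.0000 (no arbitrage)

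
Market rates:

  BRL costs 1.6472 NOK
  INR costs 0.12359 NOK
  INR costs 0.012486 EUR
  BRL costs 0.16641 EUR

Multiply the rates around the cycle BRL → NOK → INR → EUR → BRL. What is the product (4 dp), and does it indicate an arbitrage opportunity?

1.0000 (no arbitrage)

Around BRL → NOK → INR → EUR → BRL: 1 × 1.6472 ÷ 0.12359 × 0.012486 ÷ 0.16641 = 1.000016
Product ≈ 1 (deviation 0.002%, within rounding noise).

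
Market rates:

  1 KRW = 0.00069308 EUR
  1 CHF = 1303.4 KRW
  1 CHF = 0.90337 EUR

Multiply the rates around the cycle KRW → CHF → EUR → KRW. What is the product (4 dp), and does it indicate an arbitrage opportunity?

1.0000 (no arbitrage)

Around KRW → CHF → EUR → KRW: 1 ÷ 1303.4 × 0.90337 ÷ 0.00069308 = 1.000011
Product ≈ 1 (deviation 0.001%, within rounding noise).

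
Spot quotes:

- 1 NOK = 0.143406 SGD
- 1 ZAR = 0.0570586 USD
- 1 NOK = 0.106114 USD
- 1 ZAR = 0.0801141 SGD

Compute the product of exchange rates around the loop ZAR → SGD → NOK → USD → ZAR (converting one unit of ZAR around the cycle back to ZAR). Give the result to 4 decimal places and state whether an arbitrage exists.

Around ZAR → SGD → NOK → USD → ZAR: 1 × 0.0801141 ÷ 0.143406 × 0.106114 ÷ 0.0570586 = 1.038947
Product > 1; profitable direction is ZAR → SGD → NOK → USD → ZAR.

1.0389 (arbitrage exists)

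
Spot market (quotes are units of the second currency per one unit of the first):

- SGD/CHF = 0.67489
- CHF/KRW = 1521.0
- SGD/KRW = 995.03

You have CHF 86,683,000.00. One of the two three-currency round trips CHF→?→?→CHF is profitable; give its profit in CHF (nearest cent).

Profitable loop is CHF → KRW → SGD → CHF:
CHF 86,683,000.00 × 1521.0 = KRW 131,844,843,000
KRW 131,844,843,000 ÷ 995.03 = SGD 132,503,384.82
SGD 132,503,384.82 × 0.67489 = CHF 89,425,209.38
Profit = CHF 89,425,209.38 − CHF 86,683,000.00

Profit: CHF 2,742,209.38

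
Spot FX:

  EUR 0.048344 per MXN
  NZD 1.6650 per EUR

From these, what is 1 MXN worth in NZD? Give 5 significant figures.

MXN/NZD = 0.080493

1 MXN × 0.048344 = 0.048344 EUR
0.048344 EUR × 1.6650 = 0.0804928 NZD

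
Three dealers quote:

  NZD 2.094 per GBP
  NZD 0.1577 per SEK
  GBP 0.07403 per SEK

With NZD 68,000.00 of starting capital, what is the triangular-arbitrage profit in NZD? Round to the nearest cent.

Profitable loop is NZD → GBP → SEK → NZD:
NZD 68,000.00 ÷ 2.094 = GBP 32,473.73
GBP 32,473.73 ÷ 0.07403 = SEK 438,656.42
SEK 438,656.42 × 0.1577 = NZD 69,176.12
Profit = NZD 69,176.12 − NZD 68,000.00

Profit: NZD 1,176.12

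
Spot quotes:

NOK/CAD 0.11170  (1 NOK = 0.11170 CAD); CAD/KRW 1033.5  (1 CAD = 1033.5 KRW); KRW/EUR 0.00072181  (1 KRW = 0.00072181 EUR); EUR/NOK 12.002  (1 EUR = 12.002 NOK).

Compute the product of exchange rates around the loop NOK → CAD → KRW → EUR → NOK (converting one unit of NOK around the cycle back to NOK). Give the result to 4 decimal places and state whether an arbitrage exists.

1.0001 (no arbitrage)

Around NOK → CAD → KRW → EUR → NOK: 1 × 0.11170 × 1033.5 × 0.00072181 × 12.002 = 1.000093
Product ≈ 1 (deviation 0.009%, within rounding noise).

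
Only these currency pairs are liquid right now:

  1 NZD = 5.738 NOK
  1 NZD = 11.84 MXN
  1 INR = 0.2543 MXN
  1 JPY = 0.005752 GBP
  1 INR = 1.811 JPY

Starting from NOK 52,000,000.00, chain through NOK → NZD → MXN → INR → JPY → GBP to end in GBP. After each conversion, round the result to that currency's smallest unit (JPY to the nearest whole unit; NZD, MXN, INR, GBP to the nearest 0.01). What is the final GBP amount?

GBP 4,395,269.10

NOK 52,000,000.00 ÷ 5.738 = NZD 9,062,391.08
NZD 9,062,391.08 × 11.84 = MXN 107,298,710.39
MXN 107,298,710.39 ÷ 0.2543 = INR 421,937,516.28
INR 421,937,516.28 × 1.811 = JPY 764,128,842
JPY 764,128,842 × 0.005752 = GBP 4,395,269.10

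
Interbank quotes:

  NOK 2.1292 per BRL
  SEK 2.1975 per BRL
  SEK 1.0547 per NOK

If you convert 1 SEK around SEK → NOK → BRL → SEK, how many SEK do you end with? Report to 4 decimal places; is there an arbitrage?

Around SEK → NOK → BRL → SEK: 1 ÷ 1.0547 ÷ 2.1292 × 2.1975 = 0.978551
Product < 1; profitable direction is SEK → BRL → NOK → SEK.

0.9786 (arbitrage exists)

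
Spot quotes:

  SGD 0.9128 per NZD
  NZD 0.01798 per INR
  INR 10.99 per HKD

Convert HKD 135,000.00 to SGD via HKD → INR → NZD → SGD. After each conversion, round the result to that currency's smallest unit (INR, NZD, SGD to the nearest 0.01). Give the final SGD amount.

SGD 24,349.88

HKD 135,000.00 × 10.99 = INR 1,483,650.00
INR 1,483,650.00 × 0.01798 = NZD 26,676.03
NZD 26,676.03 × 0.9128 = SGD 24,349.88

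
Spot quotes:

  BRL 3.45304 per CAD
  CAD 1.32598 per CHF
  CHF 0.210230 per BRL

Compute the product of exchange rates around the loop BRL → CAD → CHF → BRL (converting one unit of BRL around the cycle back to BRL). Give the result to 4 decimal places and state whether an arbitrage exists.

Around BRL → CAD → CHF → BRL: 1 ÷ 3.45304 ÷ 1.32598 ÷ 0.210230 = 1.038883
Product > 1; profitable direction is BRL → CAD → CHF → BRL.

1.0389 (arbitrage exists)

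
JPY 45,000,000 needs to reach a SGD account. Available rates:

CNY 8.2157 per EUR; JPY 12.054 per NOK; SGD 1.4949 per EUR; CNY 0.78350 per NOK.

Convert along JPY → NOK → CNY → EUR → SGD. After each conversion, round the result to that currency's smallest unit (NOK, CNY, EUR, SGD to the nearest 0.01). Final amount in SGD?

JPY 45,000,000 ÷ 12.054 = NOK 3,733,200.60
NOK 3,733,200.60 × 0.78350 = CNY 2,924,962.67
CNY 2,924,962.67 ÷ 8.2157 = EUR 356,021.11
EUR 356,021.11 × 1.4949 = SGD 532,215.96

SGD 532,215.96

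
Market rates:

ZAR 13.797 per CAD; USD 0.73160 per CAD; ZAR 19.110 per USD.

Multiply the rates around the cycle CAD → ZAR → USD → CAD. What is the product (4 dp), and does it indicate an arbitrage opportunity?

0.9868 (arbitrage exists)

Around CAD → ZAR → USD → CAD: 1 × 13.797 ÷ 19.110 ÷ 0.73160 = 0.986848
Product < 1; profitable direction is CAD → USD → ZAR → CAD.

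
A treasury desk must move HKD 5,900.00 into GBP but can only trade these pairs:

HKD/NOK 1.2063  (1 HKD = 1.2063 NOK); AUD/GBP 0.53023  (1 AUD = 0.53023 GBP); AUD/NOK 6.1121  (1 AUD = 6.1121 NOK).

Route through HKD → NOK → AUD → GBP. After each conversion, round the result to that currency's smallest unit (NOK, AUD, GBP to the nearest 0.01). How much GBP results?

HKD 5,900.00 × 1.2063 = NOK 7,117.17
NOK 7,117.17 ÷ 6.1121 = AUD 1,164.44
AUD 1,164.44 × 0.53023 = GBP 617.42

GBP 617.42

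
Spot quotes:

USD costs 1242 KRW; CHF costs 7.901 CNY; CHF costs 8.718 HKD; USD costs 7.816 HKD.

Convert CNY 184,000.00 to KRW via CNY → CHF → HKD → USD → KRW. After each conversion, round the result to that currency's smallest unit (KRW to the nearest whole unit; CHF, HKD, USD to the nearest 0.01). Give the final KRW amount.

KRW 32,261,882

CNY 184,000.00 ÷ 7.901 = CHF 23,288.19
CHF 23,288.19 × 8.718 = HKD 203,026.44
HKD 203,026.44 ÷ 7.816 = USD 25,975.75
USD 25,975.75 × 1242 = KRW 32,261,882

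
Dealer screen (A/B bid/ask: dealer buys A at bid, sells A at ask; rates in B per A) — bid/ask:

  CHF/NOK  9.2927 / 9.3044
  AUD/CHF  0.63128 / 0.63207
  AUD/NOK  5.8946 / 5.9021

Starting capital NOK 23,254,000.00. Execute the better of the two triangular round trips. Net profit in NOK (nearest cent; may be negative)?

Net profit: NOK 53,648.37

Best loop NOK → CHF → AUD → NOK:
NOK 23,254,000.00 ÷ 9.3044 (buy CHF at ask) = CHF 2,499,247.67
CHF 2,499,247.67 ÷ 0.63207 (buy AUD at ask) = AUD 3,954,067.85
AUD 3,954,067.85 × 5.8946 (sell AUD at bid) = NOK 23,307,648.37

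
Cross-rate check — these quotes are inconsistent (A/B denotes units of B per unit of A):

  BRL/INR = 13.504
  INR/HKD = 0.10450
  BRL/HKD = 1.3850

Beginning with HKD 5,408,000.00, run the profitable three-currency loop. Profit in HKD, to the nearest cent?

Profitable loop is HKD → BRL → INR → HKD:
HKD 5,408,000.00 ÷ 1.3850 = BRL 3,904,693.14
BRL 3,904,693.14 × 13.504 = INR 52,728,976.17
INR 52,728,976.17 × 0.10450 = HKD 5,510,178.01
Profit = HKD 5,510,178.01 − HKD 5,408,000.00

Profit: HKD 102,178.01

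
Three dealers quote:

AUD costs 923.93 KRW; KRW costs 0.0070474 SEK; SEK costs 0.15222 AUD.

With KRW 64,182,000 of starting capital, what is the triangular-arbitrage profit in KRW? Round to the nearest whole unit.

Profit: KRW 573,034

Profitable loop is KRW → AUD → SEK → KRW:
KRW 64,182,000 ÷ 923.93 = AUD 69,466.30
AUD 69,466.30 ÷ 0.15222 = SEK 456,354.63
SEK 456,354.63 ÷ 0.0070474 = KRW 64,755,034
Profit = KRW 64,755,034 − KRW 64,182,000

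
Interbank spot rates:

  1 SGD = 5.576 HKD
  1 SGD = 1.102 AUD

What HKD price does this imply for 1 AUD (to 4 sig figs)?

1 AUD ÷ 1.102 = 0.907441 SGD
0.907441 SGD × 5.576 = 5.05989 HKD

AUD/HKD = 5.060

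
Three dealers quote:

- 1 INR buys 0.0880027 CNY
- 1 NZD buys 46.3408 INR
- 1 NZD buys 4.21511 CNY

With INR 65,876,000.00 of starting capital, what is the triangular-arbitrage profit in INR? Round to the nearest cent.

Profit: INR 2,212,945.74

Profitable loop is INR → NZD → CNY → INR:
INR 65,876,000.00 ÷ 46.3408 = NZD 1,421,555.09
NZD 1,421,555.09 × 4.21511 = CNY 5,992,011.06
CNY 5,992,011.06 ÷ 0.0880027 = INR 68,088,945.74
Profit = INR 68,088,945.74 − INR 65,876,000.00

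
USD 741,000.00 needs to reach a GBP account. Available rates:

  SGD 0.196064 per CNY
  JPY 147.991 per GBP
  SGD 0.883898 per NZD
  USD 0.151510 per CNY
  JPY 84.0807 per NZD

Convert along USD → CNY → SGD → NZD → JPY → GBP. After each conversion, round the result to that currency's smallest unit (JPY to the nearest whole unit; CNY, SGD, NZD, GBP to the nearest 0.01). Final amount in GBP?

GBP 616,358.84

USD 741,000.00 ÷ 0.151510 = CNY 4,890,766.29
CNY 4,890,766.29 × 0.196064 = SGD 958,903.20
SGD 958,903.20 ÷ 0.883898 = NZD 1,084,857.30
NZD 1,084,857.30 × 84.0807 = JPY 91,215,561
JPY 91,215,561 ÷ 147.991 = GBP 616,358.84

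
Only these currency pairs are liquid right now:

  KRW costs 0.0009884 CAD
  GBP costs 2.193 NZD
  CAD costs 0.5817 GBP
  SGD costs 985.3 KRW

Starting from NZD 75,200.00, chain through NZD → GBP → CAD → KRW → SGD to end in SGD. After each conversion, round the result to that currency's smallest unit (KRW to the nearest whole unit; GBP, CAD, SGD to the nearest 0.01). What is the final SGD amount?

NZD 75,200.00 ÷ 2.193 = GBP 34,290.93
GBP 34,290.93 ÷ 0.5817 = CAD 58,949.51
CAD 58,949.51 ÷ 0.0009884 = KRW 59,641,350
KRW 59,641,350 ÷ 985.3 = SGD 60,531.16

SGD 60,531.16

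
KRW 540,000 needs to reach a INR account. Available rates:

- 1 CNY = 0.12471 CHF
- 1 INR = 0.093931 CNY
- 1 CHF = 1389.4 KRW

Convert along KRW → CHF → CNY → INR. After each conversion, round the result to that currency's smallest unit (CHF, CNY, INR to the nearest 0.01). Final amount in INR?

KRW 540,000 ÷ 1389.4 = CHF 388.66
CHF 388.66 ÷ 0.12471 = CNY 3,116.51
CNY 3,116.51 ÷ 0.093931 = INR 33,178.72

INR 33,178.72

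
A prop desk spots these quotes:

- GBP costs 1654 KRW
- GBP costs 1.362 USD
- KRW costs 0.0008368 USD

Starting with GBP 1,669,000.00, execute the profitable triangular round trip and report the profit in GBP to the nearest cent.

Profitable loop is GBP → KRW → USD → GBP:
GBP 1,669,000.00 × 1654 = KRW 2,760,526,000
KRW 2,760,526,000 × 0.0008368 = USD 2,310,008.16
USD 2,310,008.16 ÷ 1.362 = GBP 1,696,041.23
Profit = GBP 1,696,041.23 − GBP 1,669,000.00

Profit: GBP 27,041.23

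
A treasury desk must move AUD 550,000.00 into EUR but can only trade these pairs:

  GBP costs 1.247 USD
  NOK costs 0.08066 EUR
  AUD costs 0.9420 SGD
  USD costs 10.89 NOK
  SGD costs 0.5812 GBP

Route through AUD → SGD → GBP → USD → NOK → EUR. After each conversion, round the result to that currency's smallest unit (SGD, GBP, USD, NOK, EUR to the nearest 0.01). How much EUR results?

EUR 329,831.21

AUD 550,000.00 × 0.9420 = SGD 518,100.00
SGD 518,100.00 × 0.5812 = GBP 301,119.72
GBP 301,119.72 × 1.247 = USD 375,496.29
USD 375,496.29 × 10.89 = NOK 4,089,154.60
NOK 4,089,154.60 × 0.08066 = EUR 329,831.21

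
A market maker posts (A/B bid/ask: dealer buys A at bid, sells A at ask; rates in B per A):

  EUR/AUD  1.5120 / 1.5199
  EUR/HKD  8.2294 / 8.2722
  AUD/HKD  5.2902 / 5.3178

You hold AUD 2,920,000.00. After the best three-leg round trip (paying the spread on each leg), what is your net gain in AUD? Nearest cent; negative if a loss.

Best loop AUD → EUR → HKD → AUD:
AUD 2,920,000.00 ÷ 1.5199 (buy EUR at ask) = EUR 1,921,179.02
EUR 1,921,179.02 × 8.2294 (sell EUR at bid) = HKD 15,810,150.67
HKD 15,810,150.67 ÷ 5.3178 (buy AUD at ask) = AUD 2,973,062.29

Net profit: AUD 53,062.29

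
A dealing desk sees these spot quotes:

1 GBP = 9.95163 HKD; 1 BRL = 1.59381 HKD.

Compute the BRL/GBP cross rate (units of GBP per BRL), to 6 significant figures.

1 BRL × 1.59381 = 1.59381 HKD
1.59381 HKD ÷ 9.95163 = 0.160156 GBP

BRL/GBP = 0.160156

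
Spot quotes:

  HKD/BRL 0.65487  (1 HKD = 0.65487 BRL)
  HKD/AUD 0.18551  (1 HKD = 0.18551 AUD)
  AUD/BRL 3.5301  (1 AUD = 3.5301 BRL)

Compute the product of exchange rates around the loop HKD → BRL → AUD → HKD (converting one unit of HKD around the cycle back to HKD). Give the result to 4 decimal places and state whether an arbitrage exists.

Around HKD → BRL → AUD → HKD: 1 × 0.65487 ÷ 3.5301 ÷ 0.18551 = 1.000002
Product ≈ 1 (deviation 0.000%, within rounding noise).

1.0000 (no arbitrage)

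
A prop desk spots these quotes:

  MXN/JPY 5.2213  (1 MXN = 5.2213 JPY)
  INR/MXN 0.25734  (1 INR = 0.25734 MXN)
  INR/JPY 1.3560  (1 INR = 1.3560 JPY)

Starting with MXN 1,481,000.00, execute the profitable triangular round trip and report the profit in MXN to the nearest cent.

Profit: MXN 13,613.17

Profitable loop is MXN → INR → JPY → MXN:
MXN 1,481,000.00 ÷ 0.25734 = INR 5,755,032.25
INR 5,755,032.25 × 1.3560 = JPY 7,803,824
JPY 7,803,824 ÷ 5.2213 = MXN 1,494,613.17
Profit = MXN 1,494,613.17 − MXN 1,481,000.00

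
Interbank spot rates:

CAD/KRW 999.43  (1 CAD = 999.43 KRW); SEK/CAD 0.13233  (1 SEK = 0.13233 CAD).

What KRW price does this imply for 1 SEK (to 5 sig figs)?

SEK/KRW = 132.25

1 SEK × 0.13233 = 0.13233 CAD
0.13233 CAD × 999.43 = 132.255 KRW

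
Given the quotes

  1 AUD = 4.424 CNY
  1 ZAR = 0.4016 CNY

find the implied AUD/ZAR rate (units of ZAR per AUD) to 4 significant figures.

1 AUD × 4.424 = 4.424 CNY
4.424 CNY ÷ 0.4016 = 11.0159 ZAR

AUD/ZAR = 11.02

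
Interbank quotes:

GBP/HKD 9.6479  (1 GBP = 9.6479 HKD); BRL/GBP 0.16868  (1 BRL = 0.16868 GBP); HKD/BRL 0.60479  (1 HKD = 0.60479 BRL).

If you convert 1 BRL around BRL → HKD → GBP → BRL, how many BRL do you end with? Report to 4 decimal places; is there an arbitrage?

1.0160 (arbitrage exists)

Around BRL → HKD → GBP → BRL: 1 ÷ 0.60479 ÷ 9.6479 ÷ 0.16868 = 1.016012
Product > 1; profitable direction is BRL → HKD → GBP → BRL.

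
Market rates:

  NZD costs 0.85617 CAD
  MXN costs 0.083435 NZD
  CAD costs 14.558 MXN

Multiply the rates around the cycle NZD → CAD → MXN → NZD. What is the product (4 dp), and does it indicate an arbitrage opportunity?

Around NZD → CAD → MXN → NZD: 1 × 0.85617 × 14.558 × 0.083435 = 1.039944
Product > 1; profitable direction is NZD → CAD → MXN → NZD.

1.0399 (arbitrage exists)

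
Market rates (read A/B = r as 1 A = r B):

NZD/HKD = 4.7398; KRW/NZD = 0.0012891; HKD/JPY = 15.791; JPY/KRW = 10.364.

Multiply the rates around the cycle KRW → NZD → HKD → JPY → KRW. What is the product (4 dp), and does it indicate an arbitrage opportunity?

1.0000 (no arbitrage)

Around KRW → NZD → HKD → JPY → KRW: 1 × 0.0012891 × 4.7398 × 15.791 × 10.364 = 0.999962
Product ≈ 1 (deviation 0.004%, within rounding noise).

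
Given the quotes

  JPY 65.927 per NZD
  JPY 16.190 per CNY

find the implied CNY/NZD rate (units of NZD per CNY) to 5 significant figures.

CNY/NZD = 0.24557

1 CNY × 16.190 = 16.19 JPY
16.19 JPY ÷ 65.927 = 0.245575 NZD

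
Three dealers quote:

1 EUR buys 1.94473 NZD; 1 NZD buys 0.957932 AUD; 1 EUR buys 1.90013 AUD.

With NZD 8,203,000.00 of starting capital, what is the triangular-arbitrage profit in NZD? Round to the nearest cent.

Profit: NZD 163,850.93

Profitable loop is NZD → EUR → AUD → NZD:
NZD 8,203,000.00 ÷ 1.94473 = EUR 4,218,066.26
EUR 4,218,066.26 × 1.90013 = AUD 8,014,874.24
AUD 8,014,874.24 ÷ 0.957932 = NZD 8,366,850.93
Profit = NZD 8,366,850.93 − NZD 8,203,000.00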